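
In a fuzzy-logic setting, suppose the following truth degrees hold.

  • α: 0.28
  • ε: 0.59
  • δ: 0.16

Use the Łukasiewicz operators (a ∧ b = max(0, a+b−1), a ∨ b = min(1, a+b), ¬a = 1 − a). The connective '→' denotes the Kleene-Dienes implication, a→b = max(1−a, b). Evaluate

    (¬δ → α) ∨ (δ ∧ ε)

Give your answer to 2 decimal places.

¬δ = 1 − 0.16 = 0.84
¬δ → α  [Kleene-Dienes: max(1−a, b)] with a=0.84, b=0.28 → 0.28
δ ∧ ε = max(0, a+b−1) on (0.16, 0.59) = 0.00
(¬δ → α) ∨ (δ ∧ ε) = min(1, a+b) on (0.28, 0.00) = 0.28

0.28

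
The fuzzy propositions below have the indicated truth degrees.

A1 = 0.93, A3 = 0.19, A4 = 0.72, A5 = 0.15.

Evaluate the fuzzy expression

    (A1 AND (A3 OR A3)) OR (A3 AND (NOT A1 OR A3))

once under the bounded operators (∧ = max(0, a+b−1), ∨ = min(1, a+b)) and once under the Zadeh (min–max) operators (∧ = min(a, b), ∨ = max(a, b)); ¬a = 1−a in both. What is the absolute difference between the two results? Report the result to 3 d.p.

Under bounded:
  A3 OR A3 = min(1, a+b) on (0.19, 0.19) = 0.38
  A1 AND (A3 OR A3) = max(0, a+b−1) on (0.93, 0.38) = 0.31
  NOT A1 = 1 − 0.93 = 0.07
  NOT A1 OR A3 = min(1, a+b) on (0.07, 0.19) = 0.26
  A3 AND (NOT A1 OR A3) = max(0, a+b−1) on (0.19, 0.26) = 0.00
  (A1 AND (A3 OR A3)) OR (A3 AND (NOT A1 OR A3)) = min(1, a+b) on (0.31, 0.00) = 0.31
  → value = 0.3100
Under Zadeh (min–max):
  A3 OR A3 = max(a, b) on (0.19, 0.19) = 0.19
  A1 AND (A3 OR A3) = min(a, b) on (0.93, 0.19) = 0.19
  NOT A1 = 1 − 0.93 = 0.07
  NOT A1 OR A3 = max(a, b) on (0.07, 0.19) = 0.19
  A3 AND (NOT A1 OR A3) = min(a, b) on (0.19, 0.19) = 0.19
  (A1 AND (A3 OR A3)) OR (A3 AND (NOT A1 OR A3)) = max(a, b) on (0.19, 0.19) = 0.19
  → value = 0.1900
|0.3100 − 0.1900| = 0.120

0.120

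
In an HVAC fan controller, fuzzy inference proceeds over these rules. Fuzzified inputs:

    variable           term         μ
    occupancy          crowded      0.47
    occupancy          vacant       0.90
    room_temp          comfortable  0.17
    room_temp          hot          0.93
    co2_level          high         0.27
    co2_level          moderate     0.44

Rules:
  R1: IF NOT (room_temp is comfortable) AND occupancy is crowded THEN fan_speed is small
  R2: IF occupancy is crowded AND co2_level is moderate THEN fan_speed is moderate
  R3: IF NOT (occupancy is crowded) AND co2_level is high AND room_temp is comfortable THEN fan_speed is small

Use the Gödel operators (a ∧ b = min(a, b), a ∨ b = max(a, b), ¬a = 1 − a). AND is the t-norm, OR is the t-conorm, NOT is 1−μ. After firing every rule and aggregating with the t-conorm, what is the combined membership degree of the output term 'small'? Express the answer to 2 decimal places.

R1: ¬comfortable=1−0.17=0.83, crowded=0.47; AND[min(a, b)] → w = 0.47
R2: crowded=0.47, moderate=0.44; AND[min(a, b)] → w = 0.44
R3: ¬crowded=1−0.47=0.53, high=0.27, comfortable=0.17; AND[min(a, b)] → w = 0.17
Rules with consequent 'small': {R1, R3} → strengths 0.47, 0.17
Aggregate via t-conorm [max(a, b)]: 0.47

0.47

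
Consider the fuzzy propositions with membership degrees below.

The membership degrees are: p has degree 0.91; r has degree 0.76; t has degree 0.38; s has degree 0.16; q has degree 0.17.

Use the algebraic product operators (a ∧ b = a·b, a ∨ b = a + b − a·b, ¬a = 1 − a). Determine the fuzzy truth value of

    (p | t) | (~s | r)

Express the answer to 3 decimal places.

p | t = a + b − a·b on (0.9100, 0.3800) = 0.9442
~s = 1 − 0.1600 = 0.8400
~s | r = a + b − a·b on (0.8400, 0.7600) = 0.9616
(p | t) | (~s | r) = a + b − a·b on (0.9442, 0.9616) = 0.9979

0.998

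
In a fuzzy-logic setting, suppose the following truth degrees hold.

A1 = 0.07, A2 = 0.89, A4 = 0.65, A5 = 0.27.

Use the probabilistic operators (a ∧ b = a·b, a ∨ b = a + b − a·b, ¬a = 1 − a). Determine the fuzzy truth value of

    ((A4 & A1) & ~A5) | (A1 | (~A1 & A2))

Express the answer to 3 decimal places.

A4 & A1 = a·b on (0.6500, 0.0700) = 0.0455
~A5 = 1 − 0.2700 = 0.7300
(A4 & A1) & ~A5 = a·b on (0.0455, 0.7300) = 0.0332
~A1 = 1 − 0.0700 = 0.9300
~A1 & A2 = a·b on (0.9300, 0.8900) = 0.8277
A1 | (~A1 & A2) = a + b − a·b on (0.0700, 0.8277) = 0.8398
((A4 & A1) & ~A5) | (A1 | (~A1 & A2)) = a + b − a·b on (0.0332, 0.8398) = 0.8451

0.845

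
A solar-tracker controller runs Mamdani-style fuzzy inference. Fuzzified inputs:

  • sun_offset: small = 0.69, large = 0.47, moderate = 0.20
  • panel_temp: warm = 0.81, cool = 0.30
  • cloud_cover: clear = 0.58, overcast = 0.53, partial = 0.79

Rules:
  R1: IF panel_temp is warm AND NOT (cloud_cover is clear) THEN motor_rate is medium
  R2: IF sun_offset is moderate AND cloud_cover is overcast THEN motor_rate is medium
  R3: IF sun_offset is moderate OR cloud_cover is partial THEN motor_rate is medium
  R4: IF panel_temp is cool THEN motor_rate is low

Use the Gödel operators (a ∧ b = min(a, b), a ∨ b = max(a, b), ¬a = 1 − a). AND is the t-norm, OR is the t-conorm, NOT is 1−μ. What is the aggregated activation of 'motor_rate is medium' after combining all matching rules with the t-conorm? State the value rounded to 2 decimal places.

R1: warm=0.81, ¬clear=1−0.58=0.42; AND[min(a, b)] → w = 0.42
R2: moderate=0.20, overcast=0.53; AND[min(a, b)] → w = 0.20
R3: moderate=0.20, partial=0.79; OR[max(a, b)] → w = 0.79
R4: cool=0.30 → w = 0.30
Rules with consequent 'medium': {R1, R2, R3} → strengths 0.42, 0.20, 0.79
Aggregate via t-conorm [max(a, b)]: 0.79

0.79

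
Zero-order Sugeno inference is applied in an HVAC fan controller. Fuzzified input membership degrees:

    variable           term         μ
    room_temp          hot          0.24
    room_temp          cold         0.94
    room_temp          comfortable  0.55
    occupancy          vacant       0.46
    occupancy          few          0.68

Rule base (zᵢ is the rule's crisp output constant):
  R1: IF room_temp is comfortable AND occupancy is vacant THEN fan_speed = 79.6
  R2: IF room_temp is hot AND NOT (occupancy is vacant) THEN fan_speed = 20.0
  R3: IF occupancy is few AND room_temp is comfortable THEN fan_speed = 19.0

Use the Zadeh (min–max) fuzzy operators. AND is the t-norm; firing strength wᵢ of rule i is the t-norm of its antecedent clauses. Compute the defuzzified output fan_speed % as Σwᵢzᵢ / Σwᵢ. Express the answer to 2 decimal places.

41.49

R1 (z=79.6): comfortable=0.55, vacant=0.46; AND[min(a, b)] → w = 0.46
R2 (z=20.0): hot=0.24, ¬vacant=1−0.46=0.54; AND[min(a, b)] → w = 0.24
R3 (z=19.0): few=0.68, comfortable=0.55; AND[min(a, b)] → w = 0.55
Weighted average = (0.46·79.6 + 0.24·20.0 + 0.55·19.0) / (0.46 + 0.24 + 0.55)
  = 51.8660 / 1.2500 = 41.49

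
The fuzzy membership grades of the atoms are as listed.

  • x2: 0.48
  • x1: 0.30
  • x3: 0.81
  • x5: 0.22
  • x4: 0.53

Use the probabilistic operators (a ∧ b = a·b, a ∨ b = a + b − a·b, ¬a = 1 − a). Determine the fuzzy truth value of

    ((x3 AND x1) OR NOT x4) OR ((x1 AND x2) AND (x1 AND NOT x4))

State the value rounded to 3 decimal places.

0.607

x3 AND x1 = a·b on (0.8100, 0.3000) = 0.2430
NOT x4 = 1 − 0.5300 = 0.4700
(x3 AND x1) OR NOT x4 = a + b − a·b on (0.2430, 0.4700) = 0.5988
x1 AND x2 = a·b on (0.3000, 0.4800) = 0.1440
NOT x4 = 1 − 0.5300 = 0.4700
x1 AND NOT x4 = a·b on (0.3000, 0.4700) = 0.1410
(x1 AND x2) AND (x1 AND NOT x4) = a·b on (0.1440, 0.1410) = 0.0203
((x3 AND x1) OR NOT x4) OR ((x1 AND x2) AND (x1 AND NOT x4)) = a + b − a·b on (0.5988, 0.0203) = 0.6069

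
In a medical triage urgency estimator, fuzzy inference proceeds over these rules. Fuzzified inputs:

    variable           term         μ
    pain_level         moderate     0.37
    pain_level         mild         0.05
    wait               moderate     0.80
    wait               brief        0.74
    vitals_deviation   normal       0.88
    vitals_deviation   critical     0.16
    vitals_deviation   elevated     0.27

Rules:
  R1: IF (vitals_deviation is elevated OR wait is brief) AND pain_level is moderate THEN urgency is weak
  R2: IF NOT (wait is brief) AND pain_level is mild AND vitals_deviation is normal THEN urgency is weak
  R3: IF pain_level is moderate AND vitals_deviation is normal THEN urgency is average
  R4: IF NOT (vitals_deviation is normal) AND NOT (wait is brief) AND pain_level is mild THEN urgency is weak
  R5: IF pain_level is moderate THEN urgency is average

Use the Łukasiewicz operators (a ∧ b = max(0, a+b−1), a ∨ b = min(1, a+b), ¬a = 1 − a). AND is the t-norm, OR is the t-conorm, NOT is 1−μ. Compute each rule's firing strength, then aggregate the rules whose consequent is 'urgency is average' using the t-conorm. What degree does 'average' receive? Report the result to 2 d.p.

0.62

R1: (elevated=0.27 OR brief=0.74) = 1.00; AND[max(0, a+b−1)] with moderate=0.37 → w = 0.37
R2: ¬brief=1−0.74=0.26, mild=0.05, normal=0.88; AND[max(0, a+b−1)] → w = 0.00
R3: moderate=0.37, normal=0.88; AND[max(0, a+b−1)] → w = 0.25
R4: ¬normal=1−0.88=0.12, ¬brief=1−0.74=0.26, mild=0.05; AND[max(0, a+b−1)] → w = 0.00
R5: moderate=0.37 → w = 0.37
Rules with consequent 'average': {R3, R5} → strengths 0.25, 0.37
Aggregate via t-conorm [min(1, a+b)]: 0.62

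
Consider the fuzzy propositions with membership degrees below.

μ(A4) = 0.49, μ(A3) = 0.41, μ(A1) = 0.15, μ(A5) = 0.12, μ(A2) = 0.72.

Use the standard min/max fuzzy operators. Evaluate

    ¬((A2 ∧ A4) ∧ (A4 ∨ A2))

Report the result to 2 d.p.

A2 ∧ A4 = min(a, b) on (0.72, 0.49) = 0.49
A4 ∨ A2 = max(a, b) on (0.49, 0.72) = 0.72
(A2 ∧ A4) ∧ (A4 ∨ A2) = min(a, b) on (0.49, 0.72) = 0.49
¬((A2 ∧ A4) ∧ (A4 ∨ A2)) = 1 − 0.49 = 0.51

0.51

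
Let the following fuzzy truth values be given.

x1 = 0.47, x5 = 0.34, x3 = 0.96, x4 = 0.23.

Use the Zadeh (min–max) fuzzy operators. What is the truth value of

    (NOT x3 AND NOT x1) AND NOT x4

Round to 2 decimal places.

0.04

NOT x3 = 1 − 0.96 = 0.04
NOT x1 = 1 − 0.47 = 0.53
NOT x3 AND NOT x1 = min(a, b) on (0.04, 0.53) = 0.04
NOT x4 = 1 − 0.23 = 0.77
(NOT x3 AND NOT x1) AND NOT x4 = min(a, b) on (0.04, 0.77) = 0.04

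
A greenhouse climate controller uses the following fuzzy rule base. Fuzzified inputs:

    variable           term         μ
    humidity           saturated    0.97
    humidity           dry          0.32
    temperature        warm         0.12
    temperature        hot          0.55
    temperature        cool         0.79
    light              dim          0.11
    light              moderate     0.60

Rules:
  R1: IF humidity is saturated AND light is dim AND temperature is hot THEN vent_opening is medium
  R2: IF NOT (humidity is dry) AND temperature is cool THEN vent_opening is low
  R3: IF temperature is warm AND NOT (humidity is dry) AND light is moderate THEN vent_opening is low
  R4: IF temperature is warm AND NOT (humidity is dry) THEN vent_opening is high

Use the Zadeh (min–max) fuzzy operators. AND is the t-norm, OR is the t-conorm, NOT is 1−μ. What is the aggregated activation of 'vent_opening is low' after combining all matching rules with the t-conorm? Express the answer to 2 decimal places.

R1: saturated=0.97, dim=0.11, hot=0.55; AND[min(a, b)] → w = 0.11
R2: ¬dry=1−0.32=0.68, cool=0.79; AND[min(a, b)] → w = 0.68
R3: warm=0.12, ¬dry=1−0.32=0.68, moderate=0.60; AND[min(a, b)] → w = 0.12
R4: warm=0.12, ¬dry=1−0.32=0.68; AND[min(a, b)] → w = 0.12
Rules with consequent 'low': {R2, R3} → strengths 0.68, 0.12
Aggregate via t-conorm [max(a, b)]: 0.68

0.68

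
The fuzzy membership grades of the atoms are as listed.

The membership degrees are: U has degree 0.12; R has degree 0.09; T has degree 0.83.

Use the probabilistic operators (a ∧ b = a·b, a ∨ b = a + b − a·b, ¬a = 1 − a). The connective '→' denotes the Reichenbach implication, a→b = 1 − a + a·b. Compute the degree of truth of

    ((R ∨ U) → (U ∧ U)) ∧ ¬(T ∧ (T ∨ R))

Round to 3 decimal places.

R ∨ U = a + b − a·b on (0.0900, 0.1200) = 0.1992
U ∧ U = a·b on (0.1200, 0.1200) = 0.0144
(R ∨ U) → (U ∧ U)  [Reichenbach: 1 − a + a·b] with a=0.1992, b=0.0144 → 0.8037
T ∨ R = a + b − a·b on (0.8300, 0.0900) = 0.8453
T ∧ (T ∨ R) = a·b on (0.8300, 0.8453) = 0.7016
¬(T ∧ (T ∨ R)) = 1 − 0.7016 = 0.2984
((R ∨ U) → (U ∧ U)) ∧ ¬(T ∧ (T ∨ R)) = a·b on (0.8037, 0.2984) = 0.2398

0.240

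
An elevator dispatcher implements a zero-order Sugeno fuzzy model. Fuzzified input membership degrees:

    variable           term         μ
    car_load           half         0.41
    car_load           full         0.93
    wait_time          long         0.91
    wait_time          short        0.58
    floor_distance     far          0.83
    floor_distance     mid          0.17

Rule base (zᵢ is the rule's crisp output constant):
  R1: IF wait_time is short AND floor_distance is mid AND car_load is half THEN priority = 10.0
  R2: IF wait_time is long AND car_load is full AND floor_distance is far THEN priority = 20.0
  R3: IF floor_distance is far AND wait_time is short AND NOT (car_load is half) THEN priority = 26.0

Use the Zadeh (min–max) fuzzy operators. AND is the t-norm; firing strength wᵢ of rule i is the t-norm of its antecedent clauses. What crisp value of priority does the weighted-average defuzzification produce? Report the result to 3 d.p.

21.127

R1 (z=10.0): short=0.58, mid=0.17, half=0.41; AND[min(a, b)] → w = 0.17
R2 (z=20.0): long=0.91, full=0.93, far=0.83; AND[min(a, b)] → w = 0.83
R3 (z=26.0): far=0.83, short=0.58, ¬half=1−0.41=0.59; AND[min(a, b)] → w = 0.58
Weighted average = (0.17·10.0 + 0.83·20.0 + 0.58·26.0) / (0.17 + 0.83 + 0.58)
  = 33.3800 / 1.5800 = 21.127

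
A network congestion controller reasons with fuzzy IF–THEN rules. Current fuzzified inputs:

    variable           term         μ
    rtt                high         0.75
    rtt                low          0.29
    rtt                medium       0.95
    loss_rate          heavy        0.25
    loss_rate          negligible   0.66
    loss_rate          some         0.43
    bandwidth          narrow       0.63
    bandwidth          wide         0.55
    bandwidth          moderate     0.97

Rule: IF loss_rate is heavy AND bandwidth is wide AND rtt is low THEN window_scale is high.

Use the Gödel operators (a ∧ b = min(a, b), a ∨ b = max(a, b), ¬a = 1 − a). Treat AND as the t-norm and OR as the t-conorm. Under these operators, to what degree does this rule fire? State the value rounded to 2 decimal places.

firing strength: heavy=0.25, wide=0.55, low=0.29; AND[min(a, b)] → w = 0.25

0.25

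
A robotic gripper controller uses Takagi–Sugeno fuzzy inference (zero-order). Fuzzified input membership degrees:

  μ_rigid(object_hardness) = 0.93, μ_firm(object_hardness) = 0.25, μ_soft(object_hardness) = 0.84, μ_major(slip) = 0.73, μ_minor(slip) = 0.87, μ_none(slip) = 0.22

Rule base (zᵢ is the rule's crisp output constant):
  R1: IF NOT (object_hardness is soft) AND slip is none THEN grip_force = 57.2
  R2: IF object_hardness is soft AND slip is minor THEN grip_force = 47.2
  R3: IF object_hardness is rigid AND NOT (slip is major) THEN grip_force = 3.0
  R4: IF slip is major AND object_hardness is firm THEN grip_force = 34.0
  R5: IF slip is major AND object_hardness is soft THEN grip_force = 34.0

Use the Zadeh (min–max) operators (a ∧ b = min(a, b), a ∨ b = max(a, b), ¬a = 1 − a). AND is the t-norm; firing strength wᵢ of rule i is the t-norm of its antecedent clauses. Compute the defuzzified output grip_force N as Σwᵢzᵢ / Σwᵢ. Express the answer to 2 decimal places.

36.86

R1 (z=57.2): ¬soft=1−0.84=0.16, none=0.22; AND[min(a, b)] → w = 0.16
R2 (z=47.2): soft=0.84, minor=0.87; AND[min(a, b)] → w = 0.84
R3 (z=3.0): rigid=0.93, ¬major=1−0.73=0.27; AND[min(a, b)] → w = 0.27
R4 (z=34.0): major=0.73, firm=0.25; AND[min(a, b)] → w = 0.25
R5 (z=34.0): major=0.73, soft=0.84; AND[min(a, b)] → w = 0.73
Weighted average = (0.16·57.2 + 0.84·47.2 + 0.27·3.0 + 0.25·34.0 + 0.73·34.0) / (0.16 + 0.84 + 0.27 + 0.25 + 0.73)
  = 82.9300 / 2.2500 = 36.86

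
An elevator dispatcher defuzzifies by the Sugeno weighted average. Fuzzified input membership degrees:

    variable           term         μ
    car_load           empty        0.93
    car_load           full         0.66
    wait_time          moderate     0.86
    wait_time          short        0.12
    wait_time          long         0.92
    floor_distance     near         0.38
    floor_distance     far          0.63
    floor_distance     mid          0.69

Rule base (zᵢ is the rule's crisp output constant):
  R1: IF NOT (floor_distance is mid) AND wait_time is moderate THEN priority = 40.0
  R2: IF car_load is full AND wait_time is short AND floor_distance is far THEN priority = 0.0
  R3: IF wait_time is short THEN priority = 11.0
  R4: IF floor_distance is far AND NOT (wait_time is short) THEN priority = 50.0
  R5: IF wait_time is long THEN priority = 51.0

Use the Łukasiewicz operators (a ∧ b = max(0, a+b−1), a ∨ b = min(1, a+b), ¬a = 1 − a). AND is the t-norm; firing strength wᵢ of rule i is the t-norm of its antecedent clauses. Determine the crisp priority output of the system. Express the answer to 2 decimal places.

46.83

R1 (z=40.0): ¬mid=1−0.69=0.31, moderate=0.86; AND[max(0, a+b−1)] → w = 0.17
R2 (z=0.0): full=0.66, short=0.12, far=0.63; AND[max(0, a+b−1)] → w = 0.00
R3 (z=11.0): short=0.12 → w = 0.12
R4 (z=50.0): far=0.63, ¬short=1−0.12=0.88; AND[max(0, a+b−1)] → w = 0.51
R5 (z=51.0): long=0.92 → w = 0.92
Weighted average = (0.17·40.0 + 0.00·0.0 + 0.12·11.0 + 0.51·50.0 + 0.92·51.0) / (0.17 + 0.00 + 0.12 + 0.51 + 0.92)
  = 80.5400 / 1.7200 = 46.83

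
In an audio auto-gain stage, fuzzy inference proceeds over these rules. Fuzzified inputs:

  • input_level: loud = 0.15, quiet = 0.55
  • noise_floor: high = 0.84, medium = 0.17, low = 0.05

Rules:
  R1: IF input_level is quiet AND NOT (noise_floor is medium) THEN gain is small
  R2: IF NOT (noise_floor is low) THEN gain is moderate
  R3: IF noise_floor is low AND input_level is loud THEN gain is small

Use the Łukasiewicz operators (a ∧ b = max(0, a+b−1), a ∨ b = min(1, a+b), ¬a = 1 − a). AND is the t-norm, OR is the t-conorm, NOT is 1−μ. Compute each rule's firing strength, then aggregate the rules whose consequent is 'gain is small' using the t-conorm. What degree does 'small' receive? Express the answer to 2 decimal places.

R1: quiet=0.55, ¬medium=1−0.17=0.83; AND[max(0, a+b−1)] → w = 0.38
R2: ¬low=1−0.05=0.95 → w = 0.95
R3: low=0.05, loud=0.15; AND[max(0, a+b−1)] → w = 0.00
Rules with consequent 'small': {R1, R3} → strengths 0.38, 0.00
Aggregate via t-conorm [min(1, a+b)]: 0.38

0.38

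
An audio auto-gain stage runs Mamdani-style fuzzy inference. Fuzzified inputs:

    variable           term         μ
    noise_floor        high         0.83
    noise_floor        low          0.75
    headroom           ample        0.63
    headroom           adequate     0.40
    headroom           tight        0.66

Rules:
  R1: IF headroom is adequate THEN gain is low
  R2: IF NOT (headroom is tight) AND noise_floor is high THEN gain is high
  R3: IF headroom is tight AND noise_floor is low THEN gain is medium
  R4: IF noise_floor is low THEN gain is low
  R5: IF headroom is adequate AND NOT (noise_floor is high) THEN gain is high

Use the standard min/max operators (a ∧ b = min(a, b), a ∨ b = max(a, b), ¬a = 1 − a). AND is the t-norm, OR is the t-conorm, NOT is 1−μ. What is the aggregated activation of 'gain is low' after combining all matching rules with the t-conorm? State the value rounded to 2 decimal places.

0.75

R1: adequate=0.40 → w = 0.40
R2: ¬tight=1−0.66=0.34, high=0.83; AND[min(a, b)] → w = 0.34
R3: tight=0.66, low=0.75; AND[min(a, b)] → w = 0.66
R4: low=0.75 → w = 0.75
R5: adequate=0.40, ¬high=1−0.83=0.17; AND[min(a, b)] → w = 0.17
Rules with consequent 'low': {R1, R4} → strengths 0.40, 0.75
Aggregate via t-conorm [max(a, b)]: 0.75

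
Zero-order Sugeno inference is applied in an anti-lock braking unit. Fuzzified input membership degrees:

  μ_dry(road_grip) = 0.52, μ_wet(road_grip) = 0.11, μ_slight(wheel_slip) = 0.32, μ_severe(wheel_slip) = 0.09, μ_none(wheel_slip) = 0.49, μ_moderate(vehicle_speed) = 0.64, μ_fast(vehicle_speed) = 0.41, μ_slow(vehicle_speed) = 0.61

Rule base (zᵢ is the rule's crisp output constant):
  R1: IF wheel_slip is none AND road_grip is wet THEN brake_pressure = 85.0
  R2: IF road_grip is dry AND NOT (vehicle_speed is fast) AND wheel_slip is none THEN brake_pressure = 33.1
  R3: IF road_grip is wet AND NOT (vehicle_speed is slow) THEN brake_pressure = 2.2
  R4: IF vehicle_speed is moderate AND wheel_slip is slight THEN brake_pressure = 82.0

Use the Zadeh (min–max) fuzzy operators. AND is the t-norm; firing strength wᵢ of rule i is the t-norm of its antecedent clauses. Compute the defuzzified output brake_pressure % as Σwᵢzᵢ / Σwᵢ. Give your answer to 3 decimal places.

R1 (z=85.0): none=0.49, wet=0.11; AND[min(a, b)] → w = 0.11
R2 (z=33.1): dry=0.52, ¬fast=1−0.41=0.59, none=0.49; AND[min(a, b)] → w = 0.49
R3 (z=2.2): wet=0.11, ¬slow=1−0.61=0.39; AND[min(a, b)] → w = 0.11
R4 (z=82.0): moderate=0.64, slight=0.32; AND[min(a, b)] → w = 0.32
Weighted average = (0.11·85.0 + 0.49·33.1 + 0.11·2.2 + 0.32·82.0) / (0.11 + 0.49 + 0.11 + 0.32)
  = 52.0510 / 1.0300 = 50.535

50.535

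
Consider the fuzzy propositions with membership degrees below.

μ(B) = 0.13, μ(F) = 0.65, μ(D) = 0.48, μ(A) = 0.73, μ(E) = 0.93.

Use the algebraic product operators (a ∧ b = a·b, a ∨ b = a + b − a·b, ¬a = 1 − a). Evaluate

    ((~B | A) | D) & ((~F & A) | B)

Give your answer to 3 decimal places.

~B = 1 − 0.1300 = 0.8700
~B | A = a + b − a·b on (0.8700, 0.7300) = 0.9649
(~B | A) | D = a + b − a·b on (0.9649, 0.4800) = 0.9817
~F = 1 − 0.6500 = 0.3500
~F & A = a·b on (0.3500, 0.7300) = 0.2555
(~F & A) | B = a + b − a·b on (0.2555, 0.1300) = 0.3523
((~B | A) | D) & ((~F & A) | B) = a·b on (0.9817, 0.3523) = 0.3459

0.346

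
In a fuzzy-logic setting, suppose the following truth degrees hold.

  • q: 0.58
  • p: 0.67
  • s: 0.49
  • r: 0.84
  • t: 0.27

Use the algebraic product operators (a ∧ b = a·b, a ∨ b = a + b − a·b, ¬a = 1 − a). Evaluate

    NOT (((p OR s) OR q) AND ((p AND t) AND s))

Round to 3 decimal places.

p OR s = a + b − a·b on (0.6700, 0.4900) = 0.8317
(p OR s) OR q = a + b − a·b on (0.8317, 0.5800) = 0.9293
p AND t = a·b on (0.6700, 0.2700) = 0.1809
(p AND t) AND s = a·b on (0.1809, 0.4900) = 0.0886
((p OR s) OR q) AND ((p AND t) AND s) = a·b on (0.9293, 0.0886) = 0.0824
NOT (((p OR s) OR q) AND ((p AND t) AND s)) = 1 − 0.0824 = 0.9176

0.918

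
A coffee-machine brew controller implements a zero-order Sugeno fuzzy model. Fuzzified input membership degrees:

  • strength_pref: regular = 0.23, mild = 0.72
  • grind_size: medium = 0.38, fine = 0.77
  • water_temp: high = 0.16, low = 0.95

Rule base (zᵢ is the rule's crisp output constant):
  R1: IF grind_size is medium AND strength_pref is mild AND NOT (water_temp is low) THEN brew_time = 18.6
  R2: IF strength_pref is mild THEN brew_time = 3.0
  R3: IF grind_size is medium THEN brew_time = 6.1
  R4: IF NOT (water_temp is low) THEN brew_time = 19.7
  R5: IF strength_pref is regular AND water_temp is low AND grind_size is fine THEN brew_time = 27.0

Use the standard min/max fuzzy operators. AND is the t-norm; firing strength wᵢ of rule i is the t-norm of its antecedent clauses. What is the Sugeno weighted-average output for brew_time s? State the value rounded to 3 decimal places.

R1 (z=18.6): medium=0.38, mild=0.72, ¬low=1−0.95=0.05; AND[min(a, b)] → w = 0.05
R2 (z=3.0): mild=0.72 → w = 0.72
R3 (z=6.1): medium=0.38 → w = 0.38
R4 (z=19.7): ¬low=1−0.95=0.05 → w = 0.05
R5 (z=27.0): regular=0.23, low=0.95, fine=0.77; AND[min(a, b)] → w = 0.23
Weighted average = (0.05·18.6 + 0.72·3.0 + 0.38·6.1 + 0.05·19.7 + 0.23·27.0) / (0.05 + 0.72 + 0.38 + 0.05 + 0.23)
  = 12.6030 / 1.4300 = 8.813

8.813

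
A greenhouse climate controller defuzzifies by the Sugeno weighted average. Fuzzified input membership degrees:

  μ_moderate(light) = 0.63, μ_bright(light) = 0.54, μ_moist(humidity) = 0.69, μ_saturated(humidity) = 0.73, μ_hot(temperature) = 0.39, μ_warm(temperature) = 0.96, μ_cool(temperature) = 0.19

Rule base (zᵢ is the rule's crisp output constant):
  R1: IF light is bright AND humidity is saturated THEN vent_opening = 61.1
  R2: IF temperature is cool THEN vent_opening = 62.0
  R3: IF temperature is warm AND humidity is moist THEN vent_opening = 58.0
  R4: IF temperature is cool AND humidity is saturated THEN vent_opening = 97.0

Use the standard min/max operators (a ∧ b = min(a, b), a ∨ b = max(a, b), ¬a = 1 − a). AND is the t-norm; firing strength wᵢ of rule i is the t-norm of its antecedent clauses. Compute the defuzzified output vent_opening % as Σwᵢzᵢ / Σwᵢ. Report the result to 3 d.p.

R1 (z=61.1): bright=0.54, saturated=0.73; AND[min(a, b)] → w = 0.54
R2 (z=62.0): cool=0.19 → w = 0.19
R3 (z=58.0): warm=0.96, moist=0.69; AND[min(a, b)] → w = 0.69
R4 (z=97.0): cool=0.19, saturated=0.73; AND[min(a, b)] → w = 0.19
Weighted average = (0.54·61.1 + 0.19·62.0 + 0.69·58.0 + 0.19·97.0) / (0.54 + 0.19 + 0.69 + 0.19)
  = 103.2240 / 1.6100 = 64.114

64.114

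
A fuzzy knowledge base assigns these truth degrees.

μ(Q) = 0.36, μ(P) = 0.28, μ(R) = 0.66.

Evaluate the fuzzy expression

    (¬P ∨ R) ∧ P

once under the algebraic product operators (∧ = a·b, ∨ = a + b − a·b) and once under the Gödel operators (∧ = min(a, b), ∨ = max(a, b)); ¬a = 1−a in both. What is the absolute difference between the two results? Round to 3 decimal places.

Under algebraic product:
  ¬P = 1 − 0.2800 = 0.7200
  ¬P ∨ R = a + b − a·b on (0.7200, 0.6600) = 0.9048
  (¬P ∨ R) ∧ P = a·b on (0.9048, 0.2800) = 0.2533
  → value = 0.2533
Under Gödel:
  ¬P = 1 − 0.28 = 0.72
  ¬P ∨ R = max(a, b) on (0.72, 0.66) = 0.72
  (¬P ∨ R) ∧ P = min(a, b) on (0.72, 0.28) = 0.28
  → value = 0.2800
|0.2533 − 0.2800| = 0.027

0.027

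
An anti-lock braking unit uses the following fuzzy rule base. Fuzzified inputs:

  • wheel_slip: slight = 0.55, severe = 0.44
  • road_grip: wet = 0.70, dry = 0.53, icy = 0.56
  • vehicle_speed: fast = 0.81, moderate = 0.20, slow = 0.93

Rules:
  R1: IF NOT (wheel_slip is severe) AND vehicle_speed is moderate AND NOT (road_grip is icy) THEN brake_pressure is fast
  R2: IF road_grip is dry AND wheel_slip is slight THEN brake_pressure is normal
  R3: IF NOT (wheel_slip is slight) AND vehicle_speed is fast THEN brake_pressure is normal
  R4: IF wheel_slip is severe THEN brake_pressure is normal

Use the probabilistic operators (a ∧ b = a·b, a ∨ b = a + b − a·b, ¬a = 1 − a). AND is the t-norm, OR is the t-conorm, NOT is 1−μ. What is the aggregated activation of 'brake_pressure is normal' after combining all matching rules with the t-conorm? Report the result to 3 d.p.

R1: ¬severe=1−0.44=0.56, moderate=0.20, ¬icy=1−0.56=0.44; AND[a·b] → w = 0.0493
R2: dry=0.53, slight=0.55; AND[a·b] → w = 0.2915
R3: ¬slight=1−0.55=0.45, fast=0.81; AND[a·b] → w = 0.3645
R4: severe=0.44 → w = 0.4400
Rules with consequent 'normal': {R2, R3, R4} → strengths 0.2915, 0.3645, 0.4400
Aggregate via t-conorm [a + b − a·b]: 0.7479

0.748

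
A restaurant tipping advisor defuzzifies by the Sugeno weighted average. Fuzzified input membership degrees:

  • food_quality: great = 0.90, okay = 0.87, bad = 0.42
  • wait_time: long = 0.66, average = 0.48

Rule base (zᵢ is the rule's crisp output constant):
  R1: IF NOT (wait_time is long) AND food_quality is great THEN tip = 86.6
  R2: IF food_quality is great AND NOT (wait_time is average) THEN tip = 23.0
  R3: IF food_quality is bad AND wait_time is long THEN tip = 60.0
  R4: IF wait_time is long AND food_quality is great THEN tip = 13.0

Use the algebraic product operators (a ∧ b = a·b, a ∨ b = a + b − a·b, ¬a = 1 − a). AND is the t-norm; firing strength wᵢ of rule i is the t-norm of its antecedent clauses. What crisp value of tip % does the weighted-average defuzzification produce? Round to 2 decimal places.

R1 (z=86.6): ¬long=1−0.66=0.34, great=0.90; AND[a·b] → w = 0.3060
R2 (z=23.0): great=0.90, ¬average=1−0.48=0.52; AND[a·b] → w = 0.4680
R3 (z=60.0): bad=0.42, long=0.66; AND[a·b] → w = 0.2772
R4 (z=13.0): long=0.66, great=0.90; AND[a·b] → w = 0.5940
Weighted average = (0.3060·86.6 + 0.4680·23.0 + 0.2772·60.0 + 0.5940·13.0) / (0.3060 + 0.4680 + 0.2772 + 0.5940)
  = 61.6176 / 1.6452 = 37.45

37.45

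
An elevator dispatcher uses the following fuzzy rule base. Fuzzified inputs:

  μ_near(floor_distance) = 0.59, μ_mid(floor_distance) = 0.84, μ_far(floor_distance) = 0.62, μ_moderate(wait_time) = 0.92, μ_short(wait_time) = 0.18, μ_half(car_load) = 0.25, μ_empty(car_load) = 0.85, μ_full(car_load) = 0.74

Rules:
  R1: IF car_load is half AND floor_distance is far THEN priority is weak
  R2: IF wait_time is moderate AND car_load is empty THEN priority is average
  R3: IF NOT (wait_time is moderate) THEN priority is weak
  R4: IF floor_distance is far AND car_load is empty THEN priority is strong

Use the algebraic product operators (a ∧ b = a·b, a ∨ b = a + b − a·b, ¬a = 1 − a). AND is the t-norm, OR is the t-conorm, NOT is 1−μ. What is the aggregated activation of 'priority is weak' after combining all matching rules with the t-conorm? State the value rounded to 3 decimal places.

R1: half=0.25, far=0.62; AND[a·b] → w = 0.1550
R2: moderate=0.92, empty=0.85; AND[a·b] → w = 0.7820
R3: ¬moderate=1−0.92=0.08 → w = 0.0800
R4: far=0.62, empty=0.85; AND[a·b] → w = 0.5270
Rules with consequent 'weak': {R1, R3} → strengths 0.1550, 0.0800
Aggregate via t-conorm [a + b − a·b]: 0.2226

0.223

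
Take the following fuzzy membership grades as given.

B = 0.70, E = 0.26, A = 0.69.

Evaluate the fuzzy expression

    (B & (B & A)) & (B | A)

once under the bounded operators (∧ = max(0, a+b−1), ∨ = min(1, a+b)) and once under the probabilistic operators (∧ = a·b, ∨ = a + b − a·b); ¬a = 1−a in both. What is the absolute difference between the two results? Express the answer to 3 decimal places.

0.217

Under bounded:
  B & A = max(0, a+b−1) on (0.70, 0.69) = 0.39
  B & (B & A) = max(0, a+b−1) on (0.70, 0.39) = 0.09
  B | A = min(1, a+b) on (0.70, 0.69) = 1.00
  (B & (B & A)) & (B | A) = max(0, a+b−1) on (0.09, 1.00) = 0.09
  → value = 0.0900
Under probabilistic:
  B & A = a·b on (0.7000, 0.6900) = 0.4830
  B & (B & A) = a·b on (0.7000, 0.4830) = 0.3381
  B | A = a + b − a·b on (0.7000, 0.6900) = 0.9070
  (B & (B & A)) & (B | A) = a·b on (0.3381, 0.9070) = 0.3067
  → value = 0.3067
|0.0900 − 0.3067| = 0.217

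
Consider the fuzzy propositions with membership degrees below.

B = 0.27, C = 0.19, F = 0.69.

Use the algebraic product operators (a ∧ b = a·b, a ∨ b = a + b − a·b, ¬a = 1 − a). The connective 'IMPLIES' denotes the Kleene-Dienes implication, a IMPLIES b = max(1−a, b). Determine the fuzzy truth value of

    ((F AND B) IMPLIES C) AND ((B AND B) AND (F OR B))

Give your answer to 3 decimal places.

F AND B = a·b on (0.6900, 0.2700) = 0.1863
(F AND B) IMPLIES C  [Kleene-Dienes: max(1−a, b)] with a=0.1863, b=0.1900 → 0.8137
B AND B = a·b on (0.2700, 0.2700) = 0.0729
F OR B = a + b − a·b on (0.6900, 0.2700) = 0.7737
(B AND B) AND (F OR B) = a·b on (0.0729, 0.7737) = 0.0564
((F AND B) IMPLIES C) AND ((B AND B) AND (F OR B)) = a·b on (0.8137, 0.0564) = 0.0459

0.046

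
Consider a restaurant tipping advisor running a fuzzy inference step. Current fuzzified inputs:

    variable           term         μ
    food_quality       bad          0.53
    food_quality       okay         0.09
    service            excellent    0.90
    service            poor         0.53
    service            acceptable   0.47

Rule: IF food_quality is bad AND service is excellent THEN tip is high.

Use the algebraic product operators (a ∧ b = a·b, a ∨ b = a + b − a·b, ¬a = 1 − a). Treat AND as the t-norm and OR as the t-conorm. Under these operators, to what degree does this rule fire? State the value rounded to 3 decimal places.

0.477

firing strength: bad=0.53, excellent=0.90; AND[a·b] → w = 0.4770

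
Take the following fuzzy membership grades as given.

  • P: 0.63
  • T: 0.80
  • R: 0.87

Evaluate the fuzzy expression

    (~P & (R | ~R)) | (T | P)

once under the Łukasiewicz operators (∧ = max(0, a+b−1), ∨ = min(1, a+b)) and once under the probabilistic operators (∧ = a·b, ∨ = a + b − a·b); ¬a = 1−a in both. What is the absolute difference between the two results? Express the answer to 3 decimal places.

Under Łukasiewicz:
  ~P = 1 − 0.63 = 0.37
  ~R = 1 − 0.87 = 0.13
  R | ~R = min(1, a+b) on (0.87, 0.13) = 1.00
  ~P & (R | ~R) = max(0, a+b−1) on (0.37, 1.00) = 0.37
  T | P = min(1, a+b) on (0.80, 0.63) = 1.00
  (~P & (R | ~R)) | (T | P) = min(1, a+b) on (0.37, 1.00) = 1.00
  → value = 1.0000
Under probabilistic:
  ~P = 1 − 0.6300 = 0.3700
  ~R = 1 − 0.8700 = 0.1300
  R | ~R = a + b − a·b on (0.8700, 0.1300) = 0.8869
  ~P & (R | ~R) = a·b on (0.3700, 0.8869) = 0.3282
  T | P = a + b − a·b on (0.8000, 0.6300) = 0.9260
  (~P & (R | ~R)) | (T | P) = a + b − a·b on (0.3282, 0.9260) = 0.9503
  → value = 0.9503
|1.0000 − 0.9503| = 0.050

0.050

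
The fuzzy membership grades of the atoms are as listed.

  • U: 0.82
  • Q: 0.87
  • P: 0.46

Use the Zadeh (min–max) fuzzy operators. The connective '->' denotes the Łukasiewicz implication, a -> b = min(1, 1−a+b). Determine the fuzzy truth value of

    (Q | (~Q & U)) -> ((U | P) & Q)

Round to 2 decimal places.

~Q = 1 − 0.87 = 0.13
~Q & U = min(a, b) on (0.13, 0.82) = 0.13
Q | (~Q & U) = max(a, b) on (0.87, 0.13) = 0.87
U | P = max(a, b) on (0.82, 0.46) = 0.82
(U | P) & Q = min(a, b) on (0.82, 0.87) = 0.82
(Q | (~Q & U)) -> ((U | P) & Q)  [Łukasiewicz: min(1, 1−a+b)] with a=0.87, b=0.82 → 0.95

0.95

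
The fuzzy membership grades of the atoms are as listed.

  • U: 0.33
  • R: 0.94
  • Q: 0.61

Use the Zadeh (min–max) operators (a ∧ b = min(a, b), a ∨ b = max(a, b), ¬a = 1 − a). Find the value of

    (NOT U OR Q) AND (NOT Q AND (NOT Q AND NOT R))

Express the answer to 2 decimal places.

0.06

NOT U = 1 − 0.33 = 0.67
NOT U OR Q = max(a, b) on (0.67, 0.61) = 0.67
NOT Q = 1 − 0.61 = 0.39
NOT Q = 1 − 0.61 = 0.39
NOT R = 1 − 0.94 = 0.06
NOT Q AND NOT R = min(a, b) on (0.39, 0.06) = 0.06
NOT Q AND (NOT Q AND NOT R) = min(a, b) on (0.39, 0.06) = 0.06
(NOT U OR Q) AND (NOT Q AND (NOT Q AND NOT R)) = min(a, b) on (0.67, 0.06) = 0.06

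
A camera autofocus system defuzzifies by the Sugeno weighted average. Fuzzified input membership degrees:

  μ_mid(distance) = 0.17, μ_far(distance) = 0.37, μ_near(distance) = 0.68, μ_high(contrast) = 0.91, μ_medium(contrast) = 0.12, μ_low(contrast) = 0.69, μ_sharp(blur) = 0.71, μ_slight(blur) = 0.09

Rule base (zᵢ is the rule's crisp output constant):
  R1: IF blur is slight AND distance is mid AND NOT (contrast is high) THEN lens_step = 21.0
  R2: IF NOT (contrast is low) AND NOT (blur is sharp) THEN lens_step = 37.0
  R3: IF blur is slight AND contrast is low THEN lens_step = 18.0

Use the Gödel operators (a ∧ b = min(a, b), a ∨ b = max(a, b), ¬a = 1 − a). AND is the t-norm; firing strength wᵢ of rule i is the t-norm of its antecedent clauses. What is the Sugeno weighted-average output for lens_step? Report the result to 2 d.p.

R1 (z=21.0): slight=0.09, mid=0.17, ¬high=1−0.91=0.09; AND[min(a, b)] → w = 0.09
R2 (z=37.0): ¬low=1−0.69=0.31, ¬sharp=1−0.71=0.29; AND[min(a, b)] → w = 0.29
R3 (z=18.0): slight=0.09, low=0.69; AND[min(a, b)] → w = 0.09
Weighted average = (0.09·21.0 + 0.29·37.0 + 0.09·18.0) / (0.09 + 0.29 + 0.09)
  = 14.2400 / 0.4700 = 30.30

30.30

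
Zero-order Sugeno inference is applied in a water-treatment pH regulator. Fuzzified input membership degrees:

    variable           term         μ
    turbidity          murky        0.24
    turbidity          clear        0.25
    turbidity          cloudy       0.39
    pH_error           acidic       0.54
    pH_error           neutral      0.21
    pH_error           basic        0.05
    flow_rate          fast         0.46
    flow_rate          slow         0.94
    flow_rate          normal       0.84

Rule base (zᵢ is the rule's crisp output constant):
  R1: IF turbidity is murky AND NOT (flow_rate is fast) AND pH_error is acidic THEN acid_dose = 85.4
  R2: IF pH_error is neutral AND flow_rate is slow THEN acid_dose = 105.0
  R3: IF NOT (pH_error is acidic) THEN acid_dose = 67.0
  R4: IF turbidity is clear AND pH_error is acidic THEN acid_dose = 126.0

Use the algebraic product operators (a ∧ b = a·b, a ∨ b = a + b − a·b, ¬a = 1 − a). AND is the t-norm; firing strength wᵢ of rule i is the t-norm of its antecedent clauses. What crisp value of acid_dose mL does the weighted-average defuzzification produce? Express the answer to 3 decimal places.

R1 (z=85.4): murky=0.24, ¬fast=1−0.46=0.54, acidic=0.54; AND[a·b] → w = 0.0700
R2 (z=105.0): neutral=0.21, slow=0.94; AND[a·b] → w = 0.1974
R3 (z=67.0): ¬acidic=1−0.54=0.46 → w = 0.4600
R4 (z=126.0): clear=0.25, acidic=0.54; AND[a·b] → w = 0.1350
Weighted average = (0.0700·85.4 + 0.1974·105.0 + 0.4600·67.0 + 0.1350·126.0) / (0.0700 + 0.1974 + 0.4600 + 0.1350)
  = 74.5336 / 0.8624 = 86.427

86.427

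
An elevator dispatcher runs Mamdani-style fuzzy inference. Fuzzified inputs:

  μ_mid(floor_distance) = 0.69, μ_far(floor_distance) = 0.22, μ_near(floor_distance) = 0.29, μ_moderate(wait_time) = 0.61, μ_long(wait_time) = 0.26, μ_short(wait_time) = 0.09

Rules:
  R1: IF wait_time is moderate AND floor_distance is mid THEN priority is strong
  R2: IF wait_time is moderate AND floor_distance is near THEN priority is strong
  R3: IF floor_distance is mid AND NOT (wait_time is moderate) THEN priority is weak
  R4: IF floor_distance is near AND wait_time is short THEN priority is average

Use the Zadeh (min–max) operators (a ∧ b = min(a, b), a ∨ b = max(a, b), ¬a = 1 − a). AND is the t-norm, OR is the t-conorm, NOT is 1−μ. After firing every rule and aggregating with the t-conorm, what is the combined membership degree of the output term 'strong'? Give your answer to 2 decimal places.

R1: moderate=0.61, mid=0.69; AND[min(a, b)] → w = 0.61
R2: moderate=0.61, near=0.29; AND[min(a, b)] → w = 0.29
R3: mid=0.69, ¬moderate=1−0.61=0.39; AND[min(a, b)] → w = 0.39
R4: near=0.29, short=0.09; AND[min(a, b)] → w = 0.09
Rules with consequent 'strong': {R1, R2} → strengths 0.61, 0.29
Aggregate via t-conorm [max(a, b)]: 0.61

0.61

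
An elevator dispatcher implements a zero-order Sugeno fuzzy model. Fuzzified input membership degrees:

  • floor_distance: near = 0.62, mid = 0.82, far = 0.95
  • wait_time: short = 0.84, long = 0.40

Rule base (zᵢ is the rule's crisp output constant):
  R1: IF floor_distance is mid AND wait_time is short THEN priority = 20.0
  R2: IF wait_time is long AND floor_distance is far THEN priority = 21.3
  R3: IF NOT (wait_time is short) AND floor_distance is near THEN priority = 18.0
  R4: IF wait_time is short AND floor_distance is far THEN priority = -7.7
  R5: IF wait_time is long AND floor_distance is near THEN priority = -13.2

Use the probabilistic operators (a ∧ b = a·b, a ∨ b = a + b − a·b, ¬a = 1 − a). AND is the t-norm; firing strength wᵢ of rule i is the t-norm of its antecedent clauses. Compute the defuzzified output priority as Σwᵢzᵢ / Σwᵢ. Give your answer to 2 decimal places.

6.43

R1 (z=20.0): mid=0.82, short=0.84; AND[a·b] → w = 0.6888
R2 (z=21.3): long=0.40, far=0.95; AND[a·b] → w = 0.3800
R3 (z=18.0): ¬short=1−0.84=0.16, near=0.62; AND[a·b] → w = 0.0992
R4 (z=-7.7): short=0.84, far=0.95; AND[a·b] → w = 0.7980
R5 (z=-13.2): long=0.40, near=0.62; AND[a·b] → w = 0.2480
Weighted average = (0.6888·20.0 + 0.3800·21.3 + 0.0992·18.0 + 0.7980·-7.7 + 0.2480·-13.2) / (0.6888 + 0.3800 + 0.0992 + 0.7980 + 0.2480)
  = 14.2374 / 2.2140 = 6.43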